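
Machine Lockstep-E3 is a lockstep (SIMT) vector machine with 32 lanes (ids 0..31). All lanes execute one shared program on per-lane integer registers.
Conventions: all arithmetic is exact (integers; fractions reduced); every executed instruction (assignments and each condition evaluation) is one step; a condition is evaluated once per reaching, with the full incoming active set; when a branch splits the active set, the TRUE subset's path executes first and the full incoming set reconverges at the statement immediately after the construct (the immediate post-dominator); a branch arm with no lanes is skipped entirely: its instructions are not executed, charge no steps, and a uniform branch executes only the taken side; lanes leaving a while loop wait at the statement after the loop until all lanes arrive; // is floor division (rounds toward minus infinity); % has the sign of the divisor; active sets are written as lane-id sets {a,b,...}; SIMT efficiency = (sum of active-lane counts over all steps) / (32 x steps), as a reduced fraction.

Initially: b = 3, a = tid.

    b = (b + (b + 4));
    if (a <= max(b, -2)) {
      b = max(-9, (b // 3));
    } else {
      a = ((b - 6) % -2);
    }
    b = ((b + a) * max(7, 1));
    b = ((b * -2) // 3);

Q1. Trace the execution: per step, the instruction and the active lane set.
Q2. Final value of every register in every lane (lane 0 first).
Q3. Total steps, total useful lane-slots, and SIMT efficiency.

step 0: b <- (b + (b + 4))           {0,1,2,3,4,5,6,7,8,9,10,11,12,13,14,15,16,17,18,19,20,21,22,23,24,25,26,27,28,29,30,31}
step 1: eval (a <= max(b, -2))       {0,1,2,3,4,5,6,7,8,9,10,11,12,13,14,15,16,17,18,19,20,21,22,23,24,25,26,27,28,29,30,31}
step 2: b <- max(-9, (b // 3))       {0,1,2,3,4,5,6,7,8,9,10}
step 3: a <- ((b - 6) % -2)          {11,12,13,14,15,16,17,18,19,20,21,22,23,24,25,26,27,28,29,30,31}
step 4: b <- ((b + a) * max(7, 1))   {0,1,2,3,4,5,6,7,8,9,10,11,12,13,14,15,16,17,18,19,20,21,22,23,24,25,26,27,28,29,30,31}
step 5: b <- ((b * -2) // 3)         {0,1,2,3,4,5,6,7,8,9,10,11,12,13,14,15,16,17,18,19,20,21,22,23,24,25,26,27,28,29,30,31}

Answer: 6 steps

b: -14,-19,-24,-28,-33,-38,-42,-47,-52,-56,-61,-47,-47,-47,-47,-47,-47,-47,-47,-47,-47,-47,-47,-47,-47,-47,-47,-47,-47,-47,-47,-47
a: 0,1,2,3,4,5,6,7,8,9,10,0,0,0,0,0,0,0,0,0,0,0,0,0,0,0,0,0,0,0,0,0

steps = 6; useful = 160; efficiency = 160/192 = 5/6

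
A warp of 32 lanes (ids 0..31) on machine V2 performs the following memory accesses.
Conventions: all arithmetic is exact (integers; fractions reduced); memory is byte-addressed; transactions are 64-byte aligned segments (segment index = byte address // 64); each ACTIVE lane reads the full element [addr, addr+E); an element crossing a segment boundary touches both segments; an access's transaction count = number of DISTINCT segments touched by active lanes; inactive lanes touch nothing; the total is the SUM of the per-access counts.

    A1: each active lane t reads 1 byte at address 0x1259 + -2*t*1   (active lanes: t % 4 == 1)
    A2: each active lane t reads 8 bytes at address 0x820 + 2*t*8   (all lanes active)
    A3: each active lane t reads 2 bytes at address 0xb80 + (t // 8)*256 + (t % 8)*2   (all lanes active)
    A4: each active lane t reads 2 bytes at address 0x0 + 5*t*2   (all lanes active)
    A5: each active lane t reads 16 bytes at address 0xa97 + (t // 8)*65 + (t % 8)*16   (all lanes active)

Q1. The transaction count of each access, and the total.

A1: 2 transactions
A2: 9 transactions
A3: 4 transactions
A4: 5 transactions
A5: 6 transactions

Answer: 2,9,4,5,6; total 26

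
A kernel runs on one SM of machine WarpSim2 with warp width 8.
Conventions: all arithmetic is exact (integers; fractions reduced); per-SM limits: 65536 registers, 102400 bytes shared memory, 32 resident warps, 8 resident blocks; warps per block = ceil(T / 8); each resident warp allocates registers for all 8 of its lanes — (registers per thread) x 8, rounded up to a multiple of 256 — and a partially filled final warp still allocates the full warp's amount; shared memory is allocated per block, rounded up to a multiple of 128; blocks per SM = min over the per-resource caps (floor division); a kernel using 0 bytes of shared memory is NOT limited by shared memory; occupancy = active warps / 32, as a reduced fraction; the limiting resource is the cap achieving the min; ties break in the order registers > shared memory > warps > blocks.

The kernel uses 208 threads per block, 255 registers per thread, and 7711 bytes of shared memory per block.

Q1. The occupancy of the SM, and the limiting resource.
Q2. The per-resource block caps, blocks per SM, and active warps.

Answer: occupancy 13/16, limited by registers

registers: 1 block
shared memory: 13 blocks
warps: 1 block
blocks: 8 blocks

Answer: 1 block, 26 active warps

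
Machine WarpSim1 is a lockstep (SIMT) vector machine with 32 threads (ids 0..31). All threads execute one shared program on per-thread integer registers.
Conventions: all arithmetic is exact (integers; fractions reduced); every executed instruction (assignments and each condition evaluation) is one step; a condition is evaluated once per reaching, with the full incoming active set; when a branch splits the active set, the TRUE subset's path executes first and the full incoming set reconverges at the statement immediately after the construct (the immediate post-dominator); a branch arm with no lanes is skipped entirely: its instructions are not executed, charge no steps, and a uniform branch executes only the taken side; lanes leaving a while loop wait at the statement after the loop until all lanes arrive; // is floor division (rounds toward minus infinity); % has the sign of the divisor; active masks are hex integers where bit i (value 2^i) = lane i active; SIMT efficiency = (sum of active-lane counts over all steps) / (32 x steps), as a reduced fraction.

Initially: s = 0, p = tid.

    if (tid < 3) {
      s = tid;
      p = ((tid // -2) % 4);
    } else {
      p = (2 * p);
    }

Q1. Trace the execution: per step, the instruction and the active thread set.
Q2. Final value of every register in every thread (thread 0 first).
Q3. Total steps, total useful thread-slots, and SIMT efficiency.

step 0: eval (tid < 3)               0xffffffff
step 1: s <- tid                     0x00000007
step 2: p <- ((tid // -2) % 4)       0x00000007
step 3: p <- (2 * p)                 0xfffffff8

Answer: 4 steps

s: 0,1,2,0,0,0,0,0,0,0,0,0,0,0,0,0,0,0,0,0,0,0,0,0,0,0,0,0,0,0,0,0
p: 0,3,3,6,8,10,12,14,16,18,20,22,24,26,28,30,32,34,36,38,40,42,44,46,48,50,52,54,56,58,60,62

steps = 4; useful = 67; efficiency = 67/128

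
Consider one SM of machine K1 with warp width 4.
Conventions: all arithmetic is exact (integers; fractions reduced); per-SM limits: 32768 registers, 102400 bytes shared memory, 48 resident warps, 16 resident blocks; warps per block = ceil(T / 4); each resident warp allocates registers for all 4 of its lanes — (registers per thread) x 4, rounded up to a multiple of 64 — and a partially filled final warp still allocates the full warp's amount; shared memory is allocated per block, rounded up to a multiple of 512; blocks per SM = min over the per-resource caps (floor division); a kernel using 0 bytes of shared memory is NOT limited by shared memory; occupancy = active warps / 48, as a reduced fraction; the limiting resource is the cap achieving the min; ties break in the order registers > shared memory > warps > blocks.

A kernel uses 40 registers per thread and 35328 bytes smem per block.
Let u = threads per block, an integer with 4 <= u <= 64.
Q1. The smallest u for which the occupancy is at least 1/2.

Answer: u = 45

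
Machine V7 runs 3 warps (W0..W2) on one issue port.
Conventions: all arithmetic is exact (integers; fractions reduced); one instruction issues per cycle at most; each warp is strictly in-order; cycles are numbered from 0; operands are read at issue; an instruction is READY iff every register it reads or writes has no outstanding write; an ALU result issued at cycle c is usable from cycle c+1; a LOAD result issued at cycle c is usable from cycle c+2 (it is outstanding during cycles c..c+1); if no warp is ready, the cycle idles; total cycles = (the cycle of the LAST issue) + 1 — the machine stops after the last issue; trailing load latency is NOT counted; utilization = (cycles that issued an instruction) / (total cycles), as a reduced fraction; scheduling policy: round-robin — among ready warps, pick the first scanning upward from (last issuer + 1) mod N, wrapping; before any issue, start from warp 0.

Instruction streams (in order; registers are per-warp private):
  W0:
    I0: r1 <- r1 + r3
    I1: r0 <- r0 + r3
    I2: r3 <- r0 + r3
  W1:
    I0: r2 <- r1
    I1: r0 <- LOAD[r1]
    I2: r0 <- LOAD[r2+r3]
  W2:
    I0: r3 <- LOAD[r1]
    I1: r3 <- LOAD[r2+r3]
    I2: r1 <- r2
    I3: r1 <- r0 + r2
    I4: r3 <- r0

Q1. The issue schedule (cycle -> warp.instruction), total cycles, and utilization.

cycle 0: W0.I0
cycle 1: W1.I0
cycle 2: W2.I0
cycle 3: W0.I1
cycle 4: W1.I1
cycle 5: W2.I1
cycle 6: W0.I2
cycle 7: W1.I2
cycle 8: W2.I2
cycle 9: W2.I3
cycle 10: W2.I4

Answer: 11 cycles, utilization 1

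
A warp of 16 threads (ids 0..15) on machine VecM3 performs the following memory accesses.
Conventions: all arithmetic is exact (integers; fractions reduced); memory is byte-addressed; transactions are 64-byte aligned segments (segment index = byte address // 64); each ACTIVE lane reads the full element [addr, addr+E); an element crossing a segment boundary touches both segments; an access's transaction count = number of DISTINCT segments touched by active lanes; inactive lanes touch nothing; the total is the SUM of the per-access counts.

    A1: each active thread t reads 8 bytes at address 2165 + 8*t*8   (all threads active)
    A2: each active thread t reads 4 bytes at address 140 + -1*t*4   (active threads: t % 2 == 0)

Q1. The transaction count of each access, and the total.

A1: 16 transactions
A2: 2 transactions

Answer: 16,2; total 18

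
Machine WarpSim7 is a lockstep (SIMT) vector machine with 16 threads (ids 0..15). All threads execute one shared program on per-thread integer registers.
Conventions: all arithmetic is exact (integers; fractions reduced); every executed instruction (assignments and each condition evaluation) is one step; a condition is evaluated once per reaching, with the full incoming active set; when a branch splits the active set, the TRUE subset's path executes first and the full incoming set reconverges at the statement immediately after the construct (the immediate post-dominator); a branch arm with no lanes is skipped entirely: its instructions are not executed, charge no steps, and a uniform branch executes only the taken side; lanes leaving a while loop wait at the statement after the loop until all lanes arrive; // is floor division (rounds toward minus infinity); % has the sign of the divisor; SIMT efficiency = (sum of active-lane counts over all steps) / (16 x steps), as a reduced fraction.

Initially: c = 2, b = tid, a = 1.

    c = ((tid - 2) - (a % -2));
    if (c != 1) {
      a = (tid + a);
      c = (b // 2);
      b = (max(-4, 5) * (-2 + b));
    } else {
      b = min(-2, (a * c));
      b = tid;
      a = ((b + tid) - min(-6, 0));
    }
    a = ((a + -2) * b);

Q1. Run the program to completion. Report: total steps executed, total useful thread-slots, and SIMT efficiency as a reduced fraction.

Answer: 9 steps, 96 useful, 2/3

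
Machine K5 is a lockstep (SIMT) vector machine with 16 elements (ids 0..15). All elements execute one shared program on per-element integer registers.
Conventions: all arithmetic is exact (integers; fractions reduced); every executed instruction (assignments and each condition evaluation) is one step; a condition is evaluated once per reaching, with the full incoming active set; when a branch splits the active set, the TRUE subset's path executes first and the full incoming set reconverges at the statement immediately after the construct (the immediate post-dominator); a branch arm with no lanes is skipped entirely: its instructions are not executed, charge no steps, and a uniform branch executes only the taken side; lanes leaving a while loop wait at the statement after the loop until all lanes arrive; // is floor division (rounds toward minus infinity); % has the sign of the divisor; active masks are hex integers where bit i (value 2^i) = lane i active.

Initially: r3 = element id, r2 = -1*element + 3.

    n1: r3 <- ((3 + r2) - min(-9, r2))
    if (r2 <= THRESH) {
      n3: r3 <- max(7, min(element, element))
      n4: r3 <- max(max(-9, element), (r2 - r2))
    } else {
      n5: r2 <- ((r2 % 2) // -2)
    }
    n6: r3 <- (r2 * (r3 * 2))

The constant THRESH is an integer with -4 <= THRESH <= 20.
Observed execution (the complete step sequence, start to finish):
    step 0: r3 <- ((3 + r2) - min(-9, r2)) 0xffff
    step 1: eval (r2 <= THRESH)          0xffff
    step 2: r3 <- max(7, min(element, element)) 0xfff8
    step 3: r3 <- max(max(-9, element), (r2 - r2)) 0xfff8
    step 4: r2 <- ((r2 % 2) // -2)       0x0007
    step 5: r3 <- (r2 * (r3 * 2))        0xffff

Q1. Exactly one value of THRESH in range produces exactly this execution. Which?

Answer: THRESH = 0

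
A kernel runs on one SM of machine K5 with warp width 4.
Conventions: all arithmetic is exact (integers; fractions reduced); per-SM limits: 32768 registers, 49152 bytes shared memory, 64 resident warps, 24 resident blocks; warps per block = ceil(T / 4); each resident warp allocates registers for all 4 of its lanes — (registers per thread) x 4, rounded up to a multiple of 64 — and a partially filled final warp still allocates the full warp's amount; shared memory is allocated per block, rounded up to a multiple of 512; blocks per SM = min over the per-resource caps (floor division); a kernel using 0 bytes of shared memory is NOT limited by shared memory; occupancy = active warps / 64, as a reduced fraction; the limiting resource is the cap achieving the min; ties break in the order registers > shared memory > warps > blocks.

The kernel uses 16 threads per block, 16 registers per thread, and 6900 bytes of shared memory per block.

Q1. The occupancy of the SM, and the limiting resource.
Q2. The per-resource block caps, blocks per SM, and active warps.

Answer: occupancy 3/8, limited by shared memory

registers: 128 blocks
shared memory: 6 blocks
warps: 16 blocks
blocks: 24 blocks

Answer: 6 blocks, 24 active warps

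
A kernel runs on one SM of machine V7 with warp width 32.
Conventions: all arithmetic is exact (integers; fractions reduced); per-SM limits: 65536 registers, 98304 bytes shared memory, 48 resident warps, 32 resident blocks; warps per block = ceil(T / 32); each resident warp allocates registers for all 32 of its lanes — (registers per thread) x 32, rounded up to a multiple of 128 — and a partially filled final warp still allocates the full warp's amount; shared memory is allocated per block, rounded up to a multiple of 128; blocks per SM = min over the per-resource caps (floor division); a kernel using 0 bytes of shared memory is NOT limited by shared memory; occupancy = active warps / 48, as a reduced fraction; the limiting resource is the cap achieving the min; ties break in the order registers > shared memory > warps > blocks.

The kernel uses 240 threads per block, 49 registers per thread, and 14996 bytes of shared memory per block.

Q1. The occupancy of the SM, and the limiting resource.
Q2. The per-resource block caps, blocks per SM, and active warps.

Answer: occupancy 2/3, limited by registers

registers: 4 blocks
shared memory: 6 blocks
warps: 6 blocks
blocks: 32 blocks

Answer: 4 blocks, 32 active warps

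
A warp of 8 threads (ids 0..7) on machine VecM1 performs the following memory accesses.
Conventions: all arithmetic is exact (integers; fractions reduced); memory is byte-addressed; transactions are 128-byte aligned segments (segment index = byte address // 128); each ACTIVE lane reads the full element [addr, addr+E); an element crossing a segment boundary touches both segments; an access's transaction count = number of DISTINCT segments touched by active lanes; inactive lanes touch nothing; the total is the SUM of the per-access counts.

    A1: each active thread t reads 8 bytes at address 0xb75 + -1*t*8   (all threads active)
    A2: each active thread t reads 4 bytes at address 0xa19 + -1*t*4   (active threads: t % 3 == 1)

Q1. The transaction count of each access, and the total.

A1: 1 transaction
A2: 2 transactions

Answer: 1,2; total 3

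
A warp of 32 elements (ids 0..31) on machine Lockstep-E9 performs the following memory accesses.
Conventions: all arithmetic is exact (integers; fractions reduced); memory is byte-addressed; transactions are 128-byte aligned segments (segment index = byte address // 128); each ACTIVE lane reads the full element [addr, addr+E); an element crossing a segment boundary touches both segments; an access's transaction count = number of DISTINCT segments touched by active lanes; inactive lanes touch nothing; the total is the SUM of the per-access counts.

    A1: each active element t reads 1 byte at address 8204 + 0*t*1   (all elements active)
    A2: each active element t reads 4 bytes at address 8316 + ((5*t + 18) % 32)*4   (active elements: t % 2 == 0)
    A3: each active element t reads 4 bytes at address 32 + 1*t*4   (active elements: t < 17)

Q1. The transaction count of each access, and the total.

A1: 1 transaction
A2: 2 transactions
A3: 1 transaction

Answer: 1,2,1; total 4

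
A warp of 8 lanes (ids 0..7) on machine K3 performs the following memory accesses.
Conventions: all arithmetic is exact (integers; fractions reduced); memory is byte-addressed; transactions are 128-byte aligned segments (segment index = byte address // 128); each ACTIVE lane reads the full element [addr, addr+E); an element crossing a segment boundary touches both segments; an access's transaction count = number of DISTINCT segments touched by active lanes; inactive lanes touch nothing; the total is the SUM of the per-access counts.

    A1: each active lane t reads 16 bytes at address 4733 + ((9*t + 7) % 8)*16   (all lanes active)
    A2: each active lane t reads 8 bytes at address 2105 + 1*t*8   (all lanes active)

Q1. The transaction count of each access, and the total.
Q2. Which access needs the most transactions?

A1: 2 transactions
A2: 1 transaction

Answer: 2,1; total 3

Answer: A1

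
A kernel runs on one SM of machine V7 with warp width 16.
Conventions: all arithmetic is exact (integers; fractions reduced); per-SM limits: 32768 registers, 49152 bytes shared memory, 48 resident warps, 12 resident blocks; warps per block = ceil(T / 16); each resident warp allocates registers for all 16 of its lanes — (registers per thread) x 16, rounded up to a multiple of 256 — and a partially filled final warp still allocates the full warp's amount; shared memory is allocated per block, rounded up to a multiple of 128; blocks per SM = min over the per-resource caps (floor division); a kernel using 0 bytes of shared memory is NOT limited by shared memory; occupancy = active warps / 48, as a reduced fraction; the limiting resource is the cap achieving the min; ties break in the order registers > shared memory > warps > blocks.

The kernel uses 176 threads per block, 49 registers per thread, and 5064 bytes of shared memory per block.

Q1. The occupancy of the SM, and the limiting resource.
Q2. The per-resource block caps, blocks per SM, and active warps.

Answer: occupancy 11/24, limited by registers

registers: 2 blocks
shared memory: 9 blocks
warps: 4 blocks
blocks: 12 blocks

Answer: 2 blocks, 22 active warps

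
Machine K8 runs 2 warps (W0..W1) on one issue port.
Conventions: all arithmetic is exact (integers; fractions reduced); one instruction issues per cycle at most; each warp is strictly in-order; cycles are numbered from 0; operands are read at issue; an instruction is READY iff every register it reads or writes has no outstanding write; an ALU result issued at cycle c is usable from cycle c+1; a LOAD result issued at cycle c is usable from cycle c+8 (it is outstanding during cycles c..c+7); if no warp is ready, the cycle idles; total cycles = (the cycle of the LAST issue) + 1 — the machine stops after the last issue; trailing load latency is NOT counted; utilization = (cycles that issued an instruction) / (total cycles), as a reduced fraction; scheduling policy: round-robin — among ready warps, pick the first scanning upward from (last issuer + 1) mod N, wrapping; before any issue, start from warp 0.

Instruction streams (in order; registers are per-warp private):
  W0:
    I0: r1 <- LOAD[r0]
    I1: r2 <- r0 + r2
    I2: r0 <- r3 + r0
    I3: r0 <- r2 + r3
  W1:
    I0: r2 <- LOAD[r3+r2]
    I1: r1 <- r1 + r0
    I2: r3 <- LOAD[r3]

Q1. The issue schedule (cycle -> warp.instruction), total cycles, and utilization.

cycle 0: W0.I0
cycle 1: W1.I0
cycle 2: W0.I1
cycle 3: W1.I1
cycle 4: W0.I2
cycle 5: W1.I2
cycle 6: W0.I3

Answer: 7 cycles, utilization 1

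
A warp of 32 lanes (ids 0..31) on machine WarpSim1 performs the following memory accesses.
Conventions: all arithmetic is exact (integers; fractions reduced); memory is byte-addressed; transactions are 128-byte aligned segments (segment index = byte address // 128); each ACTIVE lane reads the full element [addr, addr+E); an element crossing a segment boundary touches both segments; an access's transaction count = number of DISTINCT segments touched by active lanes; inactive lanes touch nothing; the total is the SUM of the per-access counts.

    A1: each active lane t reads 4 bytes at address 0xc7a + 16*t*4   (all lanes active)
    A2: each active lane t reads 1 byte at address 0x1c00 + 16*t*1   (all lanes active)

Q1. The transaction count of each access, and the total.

A1: 17 transactions
A2: 4 transactions

Answer: 17,4; total 21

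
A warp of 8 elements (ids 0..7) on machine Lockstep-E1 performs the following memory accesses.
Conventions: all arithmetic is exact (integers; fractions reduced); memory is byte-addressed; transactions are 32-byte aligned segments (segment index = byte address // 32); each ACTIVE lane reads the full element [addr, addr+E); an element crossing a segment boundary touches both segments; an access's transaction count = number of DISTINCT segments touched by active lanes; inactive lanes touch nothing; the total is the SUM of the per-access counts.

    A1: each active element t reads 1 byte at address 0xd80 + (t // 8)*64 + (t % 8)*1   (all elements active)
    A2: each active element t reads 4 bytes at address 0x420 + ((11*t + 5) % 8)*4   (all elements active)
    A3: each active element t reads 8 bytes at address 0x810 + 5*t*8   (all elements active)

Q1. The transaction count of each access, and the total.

A1: 1 transaction
A2: 1 transaction
A3: 8 transactions

Answer: 1,1,8; total 10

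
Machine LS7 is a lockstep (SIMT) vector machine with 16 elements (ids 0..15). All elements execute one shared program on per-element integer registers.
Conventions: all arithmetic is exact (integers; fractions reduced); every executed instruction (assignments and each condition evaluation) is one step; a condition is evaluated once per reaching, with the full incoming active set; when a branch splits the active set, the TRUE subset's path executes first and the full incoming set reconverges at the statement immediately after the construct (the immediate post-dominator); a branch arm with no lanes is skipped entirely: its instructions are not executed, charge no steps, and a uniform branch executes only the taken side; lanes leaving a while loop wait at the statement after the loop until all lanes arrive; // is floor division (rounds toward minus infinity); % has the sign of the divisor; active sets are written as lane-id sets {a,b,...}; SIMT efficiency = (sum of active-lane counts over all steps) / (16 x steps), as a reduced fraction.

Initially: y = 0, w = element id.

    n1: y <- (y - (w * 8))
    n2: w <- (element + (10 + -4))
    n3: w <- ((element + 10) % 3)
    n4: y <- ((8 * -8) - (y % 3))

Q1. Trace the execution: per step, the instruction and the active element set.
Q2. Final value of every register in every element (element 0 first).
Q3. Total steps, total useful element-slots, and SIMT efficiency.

step 0: y <- (y - (w * 8))           {0,1,2,3,4,5,6,7,8,9,10,11,12,13,14,15}
step 1: w <- (element + (10 + -4))   {0,1,2,3,4,5,6,7,8,9,10,11,12,13,14,15}
step 2: w <- ((element + 10) % 3)    {0,1,2,3,4,5,6,7,8,9,10,11,12,13,14,15}
step 3: y <- ((8 * -8) - (y % 3))    {0,1,2,3,4,5,6,7,8,9,10,11,12,13,14,15}

Answer: 4 steps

y: -64,-65,-66,-64,-65,-66,-64,-65,-66,-64,-65,-66,-64,-65,-66,-64
w: 1,2,0,1,2,0,1,2,0,1,2,0,1,2,0,1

steps = 4; useful = 64; efficiency = 64/64 = 1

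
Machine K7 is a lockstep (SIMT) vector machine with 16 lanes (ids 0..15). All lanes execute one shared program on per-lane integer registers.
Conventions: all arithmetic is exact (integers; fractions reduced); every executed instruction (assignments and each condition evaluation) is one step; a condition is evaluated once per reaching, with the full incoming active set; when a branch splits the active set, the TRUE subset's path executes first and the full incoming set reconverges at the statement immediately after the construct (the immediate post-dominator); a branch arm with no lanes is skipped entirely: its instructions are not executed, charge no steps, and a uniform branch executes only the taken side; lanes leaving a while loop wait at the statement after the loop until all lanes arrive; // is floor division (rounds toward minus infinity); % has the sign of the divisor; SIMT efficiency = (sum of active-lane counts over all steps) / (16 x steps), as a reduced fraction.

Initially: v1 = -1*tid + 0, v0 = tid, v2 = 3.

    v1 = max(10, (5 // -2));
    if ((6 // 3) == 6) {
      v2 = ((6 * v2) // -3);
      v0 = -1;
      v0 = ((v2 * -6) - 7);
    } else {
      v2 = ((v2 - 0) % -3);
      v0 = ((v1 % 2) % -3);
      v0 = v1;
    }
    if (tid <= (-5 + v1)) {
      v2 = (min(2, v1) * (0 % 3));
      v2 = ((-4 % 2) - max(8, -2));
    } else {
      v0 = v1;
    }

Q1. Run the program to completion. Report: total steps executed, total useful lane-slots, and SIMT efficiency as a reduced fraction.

Answer: 9 steps, 118 useful, 59/72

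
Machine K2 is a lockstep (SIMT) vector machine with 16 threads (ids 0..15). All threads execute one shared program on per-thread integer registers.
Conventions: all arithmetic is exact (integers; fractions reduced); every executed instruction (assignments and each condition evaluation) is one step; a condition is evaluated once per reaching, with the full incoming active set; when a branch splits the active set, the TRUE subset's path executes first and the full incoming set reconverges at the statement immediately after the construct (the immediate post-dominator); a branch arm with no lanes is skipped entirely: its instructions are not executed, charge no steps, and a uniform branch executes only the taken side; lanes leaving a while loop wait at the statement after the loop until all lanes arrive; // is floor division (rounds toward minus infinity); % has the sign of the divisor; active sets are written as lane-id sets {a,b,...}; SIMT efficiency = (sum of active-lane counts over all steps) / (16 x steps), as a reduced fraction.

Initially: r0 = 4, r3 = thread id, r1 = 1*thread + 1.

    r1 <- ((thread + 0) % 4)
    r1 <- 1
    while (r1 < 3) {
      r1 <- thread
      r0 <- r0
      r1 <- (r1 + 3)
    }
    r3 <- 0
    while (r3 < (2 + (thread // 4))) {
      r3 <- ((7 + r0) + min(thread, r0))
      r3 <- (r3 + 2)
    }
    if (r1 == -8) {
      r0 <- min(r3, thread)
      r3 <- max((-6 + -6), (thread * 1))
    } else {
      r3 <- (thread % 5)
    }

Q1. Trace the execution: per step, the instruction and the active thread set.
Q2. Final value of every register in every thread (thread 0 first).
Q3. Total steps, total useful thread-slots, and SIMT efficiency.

step 0: r1 <- ((thread + 0) % 4)     {0,1,2,3,4,5,6,7,8,9,10,11,12,13,14,15}
step 1: r1 <- 1                      {0,1,2,3,4,5,6,7,8,9,10,11,12,13,14,15}
step 2: eval (r1 < 3)                {0,1,2,3,4,5,6,7,8,9,10,11,12,13,14,15}
step 3: r1 <- thread                 {0,1,2,3,4,5,6,7,8,9,10,11,12,13,14,15}
step 4: r0 <- r0                     {0,1,2,3,4,5,6,7,8,9,10,11,12,13,14,15}
step 5: r1 <- (r1 + 3)               {0,1,2,3,4,5,6,7,8,9,10,11,12,13,14,15}
step 6: eval (r1 < 3)                {0,1,2,3,4,5,6,7,8,9,10,11,12,13,14,15}
step 7: r3 <- 0                      {0,1,2,3,4,5,6,7,8,9,10,11,12,13,14,15}
step 8: eval (r3 < (2 + (thread // 4))) {0,1,2,3,4,5,6,7,8,9,10,11,12,13,14,15}
step 9: r3 <- ((7 + r0) + min(thread, r0)) {0,1,2,3,4,5,6,7,8,9,10,11,12,13,14,15}
step 10: r3 <- (r3 + 2)               {0,1,2,3,4,5,6,7,8,9,10,11,12,13,14,15}
step 11: eval (r3 < (2 + (thread // 4))) {0,1,2,3,4,5,6,7,8,9,10,11,12,13,14,15}
step 12: eval (r1 == -8)              {0,1,2,3,4,5,6,7,8,9,10,11,12,13,14,15}
step 13: r3 <- (thread % 5)           {0,1,2,3,4,5,6,7,8,9,10,11,12,13,14,15}

Answer: 14 steps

r0: 4,4,4,4,4,4,4,4,4,4,4,4,4,4,4,4
r3: 0,1,2,3,4,0,1,2,3,4,0,1,2,3,4,0
r1: 3,4,5,6,7,8,9,10,11,12,13,14,15,16,17,18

steps = 14; useful = 224; efficiency = 224/224 = 1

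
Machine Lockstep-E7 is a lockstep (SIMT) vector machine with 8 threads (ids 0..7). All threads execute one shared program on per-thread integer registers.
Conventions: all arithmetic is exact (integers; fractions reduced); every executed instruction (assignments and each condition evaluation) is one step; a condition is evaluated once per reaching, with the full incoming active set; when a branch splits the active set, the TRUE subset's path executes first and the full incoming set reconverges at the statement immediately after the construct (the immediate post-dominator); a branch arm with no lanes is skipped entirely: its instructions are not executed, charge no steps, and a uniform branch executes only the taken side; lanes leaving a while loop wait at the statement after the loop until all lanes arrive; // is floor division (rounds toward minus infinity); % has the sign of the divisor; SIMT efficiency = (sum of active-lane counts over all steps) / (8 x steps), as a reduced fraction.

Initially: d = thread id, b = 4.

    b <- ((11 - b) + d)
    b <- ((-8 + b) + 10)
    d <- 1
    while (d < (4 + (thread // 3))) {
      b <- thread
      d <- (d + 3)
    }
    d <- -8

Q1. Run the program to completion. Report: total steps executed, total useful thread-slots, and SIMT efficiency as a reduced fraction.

Answer: 11 steps, 79 useful, 79/88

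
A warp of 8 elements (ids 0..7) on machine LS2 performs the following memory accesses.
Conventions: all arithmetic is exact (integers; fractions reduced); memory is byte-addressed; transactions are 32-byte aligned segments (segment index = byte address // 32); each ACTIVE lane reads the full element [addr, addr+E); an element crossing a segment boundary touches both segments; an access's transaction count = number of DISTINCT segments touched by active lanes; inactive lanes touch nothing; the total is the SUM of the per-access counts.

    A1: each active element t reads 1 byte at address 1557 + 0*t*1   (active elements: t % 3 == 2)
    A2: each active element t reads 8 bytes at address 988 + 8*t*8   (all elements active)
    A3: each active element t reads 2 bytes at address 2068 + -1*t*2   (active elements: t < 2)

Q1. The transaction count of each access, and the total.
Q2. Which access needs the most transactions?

A1: 1 transaction
A2: 16 transactions
A3: 1 transaction

Answer: 1,16,1; total 18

Answer: A2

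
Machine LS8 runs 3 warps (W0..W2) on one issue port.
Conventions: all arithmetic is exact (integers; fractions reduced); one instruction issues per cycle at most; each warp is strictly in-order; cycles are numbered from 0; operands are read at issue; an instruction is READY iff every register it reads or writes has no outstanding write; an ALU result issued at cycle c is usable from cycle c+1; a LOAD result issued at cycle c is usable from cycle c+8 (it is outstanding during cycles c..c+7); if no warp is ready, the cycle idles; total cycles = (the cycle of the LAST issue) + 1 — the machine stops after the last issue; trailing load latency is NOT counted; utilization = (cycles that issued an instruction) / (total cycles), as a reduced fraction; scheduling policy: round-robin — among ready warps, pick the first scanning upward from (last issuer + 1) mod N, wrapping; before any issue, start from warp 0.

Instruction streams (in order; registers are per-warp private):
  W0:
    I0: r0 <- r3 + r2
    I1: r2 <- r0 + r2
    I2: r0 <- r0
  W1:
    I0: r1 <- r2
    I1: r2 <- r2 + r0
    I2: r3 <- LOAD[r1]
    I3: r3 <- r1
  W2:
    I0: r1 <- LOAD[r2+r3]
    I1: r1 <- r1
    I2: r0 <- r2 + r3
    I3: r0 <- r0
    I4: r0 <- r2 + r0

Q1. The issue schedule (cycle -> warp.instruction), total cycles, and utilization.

cycle 0: W0.I0
cycle 1: W1.I0
cycle 2: W2.I0
cycle 3: W0.I1
cycle 4: W1.I1
cycle 5: W0.I2
cycle 6: W1.I2
cycle 7: idle
cycle 8: idle
cycle 9: idle
cycle 10: W2.I1
cycle 11: W2.I2
cycle 12: W2.I3
cycle 13: W2.I4
cycle 14: W1.I3

Answer: 15 cycles, utilization 4/5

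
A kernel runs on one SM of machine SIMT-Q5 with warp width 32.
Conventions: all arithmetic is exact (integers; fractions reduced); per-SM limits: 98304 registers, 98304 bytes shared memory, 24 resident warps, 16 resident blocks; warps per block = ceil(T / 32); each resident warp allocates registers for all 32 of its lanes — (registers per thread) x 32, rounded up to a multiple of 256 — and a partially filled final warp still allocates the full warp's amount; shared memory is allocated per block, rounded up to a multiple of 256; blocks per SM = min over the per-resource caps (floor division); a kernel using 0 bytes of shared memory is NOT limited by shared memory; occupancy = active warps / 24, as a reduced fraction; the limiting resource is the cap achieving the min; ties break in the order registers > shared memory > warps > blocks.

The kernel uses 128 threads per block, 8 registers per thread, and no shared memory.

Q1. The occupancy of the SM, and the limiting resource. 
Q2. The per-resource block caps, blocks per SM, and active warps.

Answer: occupancy 1, limited by warps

registers: 96 blocks
shared memory: no limit (kernel uses none)
warps: 6 blocks
blocks: 16 blocks

Answer: 6 blocks, 24 active warps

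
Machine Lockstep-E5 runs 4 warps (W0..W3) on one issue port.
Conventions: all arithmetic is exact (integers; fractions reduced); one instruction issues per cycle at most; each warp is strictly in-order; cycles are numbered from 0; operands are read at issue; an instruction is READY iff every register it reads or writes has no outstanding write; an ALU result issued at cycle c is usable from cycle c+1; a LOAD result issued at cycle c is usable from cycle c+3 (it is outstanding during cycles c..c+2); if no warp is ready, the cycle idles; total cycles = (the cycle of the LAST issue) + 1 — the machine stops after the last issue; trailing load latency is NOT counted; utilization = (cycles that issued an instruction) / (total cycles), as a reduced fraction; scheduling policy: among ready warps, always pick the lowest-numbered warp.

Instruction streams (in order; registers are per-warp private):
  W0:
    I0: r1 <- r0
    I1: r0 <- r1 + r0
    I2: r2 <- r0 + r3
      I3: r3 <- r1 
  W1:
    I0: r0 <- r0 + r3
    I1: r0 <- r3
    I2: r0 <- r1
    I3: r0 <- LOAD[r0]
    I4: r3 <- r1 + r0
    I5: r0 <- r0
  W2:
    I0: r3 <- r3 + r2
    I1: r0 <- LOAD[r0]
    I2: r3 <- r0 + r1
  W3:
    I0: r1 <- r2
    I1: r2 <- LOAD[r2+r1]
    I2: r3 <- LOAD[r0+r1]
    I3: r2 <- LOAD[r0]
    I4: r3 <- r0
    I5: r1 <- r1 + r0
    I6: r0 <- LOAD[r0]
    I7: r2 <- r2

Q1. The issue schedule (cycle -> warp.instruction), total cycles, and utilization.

cycle 0: W0.I0
cycle 1: W0.I1
cycle 2: W0.I2
cycle 3: W0.I3
cycle 4: W1.I0
cycle 5: W1.I1
cycle 6: W1.I2
cycle 7: W1.I3
cycle 8: W2.I0
cycle 9: W2.I1
cycle 10: W1.I4
cycle 11: W1.I5
cycle 12: W2.I2
cycle 13: W3.I0
cycle 14: W3.I1
cycle 15: W3.I2
cycle 16: idle
cycle 17: W3.I3
cycle 18: W3.I4
cycle 19: W3.I5
cycle 20: W3.I6
cycle 21: W3.I7

Answer: 22 cycles, utilization 21/22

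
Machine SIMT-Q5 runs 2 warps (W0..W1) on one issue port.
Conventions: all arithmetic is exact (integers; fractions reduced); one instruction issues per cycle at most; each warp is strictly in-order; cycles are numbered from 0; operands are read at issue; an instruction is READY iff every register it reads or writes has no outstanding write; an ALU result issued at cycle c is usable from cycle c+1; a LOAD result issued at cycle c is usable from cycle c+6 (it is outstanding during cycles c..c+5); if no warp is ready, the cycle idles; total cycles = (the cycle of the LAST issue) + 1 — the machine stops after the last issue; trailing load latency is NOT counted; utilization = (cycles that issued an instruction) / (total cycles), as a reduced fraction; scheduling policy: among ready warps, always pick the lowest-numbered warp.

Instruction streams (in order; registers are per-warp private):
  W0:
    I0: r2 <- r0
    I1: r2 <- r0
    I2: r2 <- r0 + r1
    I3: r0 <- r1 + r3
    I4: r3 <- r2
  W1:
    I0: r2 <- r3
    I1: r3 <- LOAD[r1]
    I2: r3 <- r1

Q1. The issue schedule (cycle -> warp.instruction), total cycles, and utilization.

cycle 0: W0.I0
cycle 1: W0.I1
cycle 2: W0.I2
cycle 3: W0.I3
cycle 4: W0.I4
cycle 5: W1.I0
cycle 6: W1.I1
cycle 7: idle
cycle 8: idle
cycle 9: idle
cycle 10: idle
cycle 11: idle
cycle 12: W1.I2

Answer: 13 cycles, utilization 8/13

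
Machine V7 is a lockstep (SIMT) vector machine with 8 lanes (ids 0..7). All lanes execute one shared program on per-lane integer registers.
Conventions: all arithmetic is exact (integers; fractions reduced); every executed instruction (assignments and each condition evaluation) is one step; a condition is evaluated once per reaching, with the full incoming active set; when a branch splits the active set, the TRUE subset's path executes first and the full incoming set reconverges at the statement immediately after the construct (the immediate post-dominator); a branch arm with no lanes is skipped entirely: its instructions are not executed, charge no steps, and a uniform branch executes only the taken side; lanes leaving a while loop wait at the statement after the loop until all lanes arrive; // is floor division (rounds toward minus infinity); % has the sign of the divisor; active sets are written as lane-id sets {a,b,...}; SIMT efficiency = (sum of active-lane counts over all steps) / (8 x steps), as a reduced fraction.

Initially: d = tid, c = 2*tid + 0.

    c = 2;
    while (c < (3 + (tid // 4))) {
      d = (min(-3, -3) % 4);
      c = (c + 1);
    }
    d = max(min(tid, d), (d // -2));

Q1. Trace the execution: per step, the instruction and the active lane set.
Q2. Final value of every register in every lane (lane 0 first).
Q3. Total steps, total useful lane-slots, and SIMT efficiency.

step 0: c <- 2                       {0,1,2,3,4,5,6,7}
step 1: eval (c < (3 + (tid // 4)))  {0,1,2,3,4,5,6,7}
step 2: d <- (min(-3, -3) % 4)       {0,1,2,3,4,5,6,7}
step 3: c <- (c + 1)                 {0,1,2,3,4,5,6,7}
step 4: eval (c < (3 + (tid // 4)))  {0,1,2,3,4,5,6,7}
step 5: d <- (min(-3, -3) % 4)       {4,5,6,7}
step 6: c <- (c + 1)                 {4,5,6,7}
step 7: eval (c < (3 + (tid // 4)))  {4,5,6,7}
step 8: d <- max(min(tid, d), (d // -2)) {0,1,2,3,4,5,6,7}

Answer: 9 steps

d: 0,1,1,1,1,1,1,1
c: 3,3,3,3,4,4,4,4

steps = 9; useful = 60; efficiency = 60/72 = 5/6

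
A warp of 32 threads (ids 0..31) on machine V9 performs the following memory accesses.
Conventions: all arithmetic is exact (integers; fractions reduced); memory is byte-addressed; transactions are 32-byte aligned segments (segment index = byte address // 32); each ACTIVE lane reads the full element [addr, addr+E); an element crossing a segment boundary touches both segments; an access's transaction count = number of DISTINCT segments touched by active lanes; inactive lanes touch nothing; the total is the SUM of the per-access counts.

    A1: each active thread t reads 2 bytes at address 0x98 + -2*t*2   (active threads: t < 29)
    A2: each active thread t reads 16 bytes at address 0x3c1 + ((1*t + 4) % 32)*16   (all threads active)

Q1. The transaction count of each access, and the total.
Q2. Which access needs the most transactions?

A1: 4 transactions
A2: 17 transactions

Answer: 4,17; total 21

Answer: A2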